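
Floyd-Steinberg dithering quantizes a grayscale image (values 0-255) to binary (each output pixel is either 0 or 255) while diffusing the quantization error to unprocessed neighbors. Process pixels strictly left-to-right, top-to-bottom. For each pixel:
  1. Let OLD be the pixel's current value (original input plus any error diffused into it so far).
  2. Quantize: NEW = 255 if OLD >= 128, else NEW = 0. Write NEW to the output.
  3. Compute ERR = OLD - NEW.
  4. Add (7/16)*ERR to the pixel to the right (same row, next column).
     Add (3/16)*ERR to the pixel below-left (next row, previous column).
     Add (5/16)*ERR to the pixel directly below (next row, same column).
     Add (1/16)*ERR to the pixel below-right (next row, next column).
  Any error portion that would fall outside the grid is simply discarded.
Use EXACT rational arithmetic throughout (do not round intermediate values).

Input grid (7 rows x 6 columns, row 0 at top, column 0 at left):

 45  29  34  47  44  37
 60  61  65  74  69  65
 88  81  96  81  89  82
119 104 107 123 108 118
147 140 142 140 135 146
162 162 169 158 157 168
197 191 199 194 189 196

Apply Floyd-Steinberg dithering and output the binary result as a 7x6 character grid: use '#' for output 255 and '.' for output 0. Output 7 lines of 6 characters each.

(0,0): OLD=45 → NEW=0, ERR=45
(0,1): OLD=779/16 → NEW=0, ERR=779/16
(0,2): OLD=14157/256 → NEW=0, ERR=14157/256
(0,3): OLD=291611/4096 → NEW=0, ERR=291611/4096
(0,4): OLD=4924861/65536 → NEW=0, ERR=4924861/65536
(0,5): OLD=73271339/1048576 → NEW=0, ERR=73271339/1048576
(1,0): OLD=21297/256 → NEW=0, ERR=21297/256
(1,1): OLD=257623/2048 → NEW=0, ERR=257623/2048
(1,2): OLD=10073379/65536 → NEW=255, ERR=-6638301/65536
(1,3): OLD=18213543/262144 → NEW=0, ERR=18213543/262144
(1,4): OLD=2356062421/16777216 → NEW=255, ERR=-1922127659/16777216
(1,5): OLD=11115882563/268435456 → NEW=0, ERR=11115882563/268435456
(2,0): OLD=4508333/32768 → NEW=255, ERR=-3847507/32768
(2,1): OLD=57826367/1048576 → NEW=0, ERR=57826367/1048576
(2,2): OLD=1834798717/16777216 → NEW=0, ERR=1834798717/16777216
(2,3): OLD=16474704341/134217728 → NEW=0, ERR=16474704341/134217728
(2,4): OLD=511126053119/4294967296 → NEW=0, ERR=511126053119/4294967296
(2,5): OLD=9610085388521/68719476736 → NEW=255, ERR=-7913381179159/68719476736
(3,0): OLD=1554366685/16777216 → NEW=0, ERR=1554366685/16777216
(3,1): OLD=23479218073/134217728 → NEW=255, ERR=-10746302567/134217728
(3,2): OLD=142387234523/1073741824 → NEW=255, ERR=-131416930597/1073741824
(3,3): OLD=9411860907281/68719476736 → NEW=255, ERR=-8111605660399/68719476736
(3,4): OLD=43775502755825/549755813888 → NEW=0, ERR=43775502755825/549755813888
(3,5): OLD=1093256383544191/8796093022208 → NEW=0, ERR=1093256383544191/8796093022208
(4,0): OLD=345615855955/2147483648 → NEW=255, ERR=-201992474285/2147483648
(4,1): OLD=1947169198263/34359738368 → NEW=0, ERR=1947169198263/34359738368
(4,2): OLD=111500678233333/1099511627776 → NEW=0, ERR=111500678233333/1099511627776
(4,3): OLD=2722564420623273/17592186044416 → NEW=255, ERR=-1763443020702807/17592186044416
(4,4): OLD=37142068404153913/281474976710656 → NEW=255, ERR=-34634050657063367/281474976710656
(4,5): OLD=612421269774701807/4503599627370496 → NEW=255, ERR=-535996635204774673/4503599627370496
(5,0): OLD=78742551501845/549755813888 → NEW=255, ERR=-61445181039595/549755813888
(5,1): OLD=2532330564229221/17592186044416 → NEW=255, ERR=-1953676877096859/17592186044416
(5,2): OLD=19260104375245863/140737488355328 → NEW=255, ERR=-16627955155362777/140737488355328
(5,3): OLD=262343948949778077/4503599627370496 → NEW=0, ERR=262343948949778077/4503599627370496
(5,4): OLD=1039911816890477565/9007199254740992 → NEW=0, ERR=1039911816890477565/9007199254740992
(5,5): OLD=25022478341903354977/144115188075855872 → NEW=255, ERR=-11726894617439892383/144115188075855872
(6,0): OLD=39758310814373455/281474976710656 → NEW=255, ERR=-32017808246843825/281474976710656
(6,1): OLD=348541057307659939/4503599627370496 → NEW=0, ERR=348541057307659939/4503599627370496
(6,2): OLD=3601416589038943211/18014398509481984 → NEW=255, ERR=-992255030878962709/18014398509481984
(6,3): OLD=58328879377731330847/288230376151711744 → NEW=255, ERR=-15169866540955163873/288230376151711744
(6,4): OLD=878234127426713019775/4611686018427387904 → NEW=255, ERR=-297745807272270895745/4611686018427387904
(6,5): OLD=11034158414339933928729/73786976294838206464 → NEW=255, ERR=-7781520540843808719591/73786976294838206464
Row 0: ......
Row 1: ..#.#.
Row 2: #....#
Row 3: .###..
Row 4: #..###
Row 5: ###..#
Row 6: #.####

Answer: ......
..#.#.
#....#
.###..
#..###
###..#
#.####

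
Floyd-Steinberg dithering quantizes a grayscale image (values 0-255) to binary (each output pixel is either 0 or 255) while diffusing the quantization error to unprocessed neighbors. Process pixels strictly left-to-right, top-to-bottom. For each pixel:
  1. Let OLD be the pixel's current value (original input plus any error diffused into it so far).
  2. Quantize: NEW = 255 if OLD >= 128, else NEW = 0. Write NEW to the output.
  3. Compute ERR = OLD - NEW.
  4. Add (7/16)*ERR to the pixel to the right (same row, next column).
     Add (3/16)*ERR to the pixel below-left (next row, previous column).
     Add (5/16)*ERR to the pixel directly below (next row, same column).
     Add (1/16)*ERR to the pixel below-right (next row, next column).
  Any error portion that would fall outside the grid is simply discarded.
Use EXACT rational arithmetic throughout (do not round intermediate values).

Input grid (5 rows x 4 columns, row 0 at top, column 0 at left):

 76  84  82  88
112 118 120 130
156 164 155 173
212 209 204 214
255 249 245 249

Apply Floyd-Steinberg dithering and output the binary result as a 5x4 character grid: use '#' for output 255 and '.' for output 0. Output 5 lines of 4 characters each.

(0,0): OLD=76 → NEW=0, ERR=76
(0,1): OLD=469/4 → NEW=0, ERR=469/4
(0,2): OLD=8531/64 → NEW=255, ERR=-7789/64
(0,3): OLD=35589/1024 → NEW=0, ERR=35589/1024
(1,0): OLD=10095/64 → NEW=255, ERR=-6225/64
(1,1): OLD=48137/512 → NEW=0, ERR=48137/512
(1,2): OLD=2243709/16384 → NEW=255, ERR=-1934211/16384
(1,3): OLD=21392379/262144 → NEW=0, ERR=21392379/262144
(2,0): OLD=1173363/8192 → NEW=255, ERR=-915597/8192
(2,1): OLD=30478945/262144 → NEW=0, ERR=30478945/262144
(2,2): OLD=99694517/524288 → NEW=255, ERR=-33998923/524288
(2,3): OLD=1365265761/8388608 → NEW=255, ERR=-773829279/8388608
(3,0): OLD=834133763/4194304 → NEW=255, ERR=-235413757/4194304
(3,1): OLD=13531412061/67108864 → NEW=255, ERR=-3581348259/67108864
(3,2): OLD=161445290787/1073741824 → NEW=255, ERR=-112358874333/1073741824
(3,3): OLD=2325099352181/17179869184 → NEW=255, ERR=-2055767289739/17179869184
(4,0): OLD=244227019783/1073741824 → NEW=255, ERR=-29577145337/1073741824
(4,1): OLD=1693448501973/8589934592 → NEW=255, ERR=-496984818987/8589934592
(4,2): OLD=44314462765301/274877906944 → NEW=255, ERR=-25779403505419/274877906944
(4,3): OLD=721432501718595/4398046511104 → NEW=255, ERR=-400069358612925/4398046511104
Row 0: ..#.
Row 1: #.#.
Row 2: #.##
Row 3: ####
Row 4: ####

Answer: ..#.
#.#.
#.##
####
####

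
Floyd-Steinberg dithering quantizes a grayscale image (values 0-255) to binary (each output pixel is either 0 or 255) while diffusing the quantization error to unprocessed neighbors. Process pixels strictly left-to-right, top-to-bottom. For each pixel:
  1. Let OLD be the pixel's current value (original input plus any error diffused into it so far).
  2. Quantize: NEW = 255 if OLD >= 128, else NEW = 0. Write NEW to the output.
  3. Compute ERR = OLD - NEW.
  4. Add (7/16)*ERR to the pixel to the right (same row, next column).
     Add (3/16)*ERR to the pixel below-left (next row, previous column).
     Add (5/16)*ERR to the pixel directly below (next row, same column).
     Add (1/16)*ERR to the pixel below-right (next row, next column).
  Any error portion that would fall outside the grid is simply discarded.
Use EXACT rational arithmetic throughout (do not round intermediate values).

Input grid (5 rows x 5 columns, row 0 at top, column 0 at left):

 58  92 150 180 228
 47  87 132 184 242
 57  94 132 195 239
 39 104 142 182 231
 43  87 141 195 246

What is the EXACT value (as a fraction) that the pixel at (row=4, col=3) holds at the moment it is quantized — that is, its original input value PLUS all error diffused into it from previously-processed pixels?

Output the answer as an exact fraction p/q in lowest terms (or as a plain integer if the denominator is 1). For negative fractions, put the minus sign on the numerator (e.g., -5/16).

Answer: 1618190850156531/8796093022208

Derivation:
(0,0): OLD=58 → NEW=0, ERR=58
(0,1): OLD=939/8 → NEW=0, ERR=939/8
(0,2): OLD=25773/128 → NEW=255, ERR=-6867/128
(0,3): OLD=320571/2048 → NEW=255, ERR=-201669/2048
(0,4): OLD=6059421/32768 → NEW=255, ERR=-2296419/32768
(1,0): OLD=11153/128 → NEW=0, ERR=11153/128
(1,1): OLD=159095/1024 → NEW=255, ERR=-102025/1024
(1,2): OLD=1983043/32768 → NEW=0, ERR=1983043/32768
(1,3): OLD=21392391/131072 → NEW=255, ERR=-12030969/131072
(1,4): OLD=364458805/2097152 → NEW=255, ERR=-170314955/2097152
(2,0): OLD=1073933/16384 → NEW=0, ERR=1073933/16384
(2,1): OLD=56798431/524288 → NEW=0, ERR=56798431/524288
(2,2): OLD=1466920285/8388608 → NEW=255, ERR=-672174755/8388608
(2,3): OLD=16081203143/134217728 → NEW=0, ERR=16081203143/134217728
(2,4): OLD=558996516017/2147483648 → NEW=255, ERR=11388185777/2147483648
(3,0): OLD=669380285/8388608 → NEW=0, ERR=669380285/8388608
(3,1): OLD=10860754809/67108864 → NEW=255, ERR=-6252005511/67108864
(3,2): OLD=226424628227/2147483648 → NEW=0, ERR=226424628227/2147483648
(3,3): OLD=1123378606507/4294967296 → NEW=255, ERR=28161946027/4294967296
(3,4): OLD=16699813106551/68719476736 → NEW=255, ERR=-823653461129/68719476736
(4,0): OLD=54190093299/1073741824 → NEW=0, ERR=54190093299/1073741824
(4,1): OLD=3598272900083/34359738368 → NEW=0, ERR=3598272900083/34359738368
(4,2): OLD=118292310199965/549755813888 → NEW=255, ERR=-21895422341475/549755813888
(4,3): OLD=1618190850156531/8796093022208 → NEW=255, ERR=-624812870506509/8796093022208
Target (4,3): original=195, with diffused error = 1618190850156531/8796093022208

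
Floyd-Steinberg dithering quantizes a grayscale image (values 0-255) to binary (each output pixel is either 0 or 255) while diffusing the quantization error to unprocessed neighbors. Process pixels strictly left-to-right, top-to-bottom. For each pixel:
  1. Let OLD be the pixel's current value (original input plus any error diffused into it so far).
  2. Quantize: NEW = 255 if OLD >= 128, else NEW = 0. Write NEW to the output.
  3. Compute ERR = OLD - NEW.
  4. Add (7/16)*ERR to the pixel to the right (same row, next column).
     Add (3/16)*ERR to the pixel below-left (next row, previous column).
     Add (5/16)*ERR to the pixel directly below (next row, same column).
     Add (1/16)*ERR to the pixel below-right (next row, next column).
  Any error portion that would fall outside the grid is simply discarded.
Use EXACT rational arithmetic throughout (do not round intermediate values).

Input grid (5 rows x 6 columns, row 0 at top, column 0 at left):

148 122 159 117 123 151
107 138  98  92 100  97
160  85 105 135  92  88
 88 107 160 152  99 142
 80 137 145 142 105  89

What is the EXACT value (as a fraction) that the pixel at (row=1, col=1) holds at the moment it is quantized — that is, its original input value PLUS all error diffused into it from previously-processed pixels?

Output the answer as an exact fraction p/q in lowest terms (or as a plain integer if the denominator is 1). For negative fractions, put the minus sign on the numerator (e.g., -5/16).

Answer: 371359/2048

Derivation:
(0,0): OLD=148 → NEW=255, ERR=-107
(0,1): OLD=1203/16 → NEW=0, ERR=1203/16
(0,2): OLD=49125/256 → NEW=255, ERR=-16155/256
(0,3): OLD=366147/4096 → NEW=0, ERR=366147/4096
(0,4): OLD=10623957/65536 → NEW=255, ERR=-6087723/65536
(0,5): OLD=115720915/1048576 → NEW=0, ERR=115720915/1048576
(1,0): OLD=22441/256 → NEW=0, ERR=22441/256
(1,1): OLD=371359/2048 → NEW=255, ERR=-150881/2048
Target (1,1): original=138, with diffused error = 371359/2048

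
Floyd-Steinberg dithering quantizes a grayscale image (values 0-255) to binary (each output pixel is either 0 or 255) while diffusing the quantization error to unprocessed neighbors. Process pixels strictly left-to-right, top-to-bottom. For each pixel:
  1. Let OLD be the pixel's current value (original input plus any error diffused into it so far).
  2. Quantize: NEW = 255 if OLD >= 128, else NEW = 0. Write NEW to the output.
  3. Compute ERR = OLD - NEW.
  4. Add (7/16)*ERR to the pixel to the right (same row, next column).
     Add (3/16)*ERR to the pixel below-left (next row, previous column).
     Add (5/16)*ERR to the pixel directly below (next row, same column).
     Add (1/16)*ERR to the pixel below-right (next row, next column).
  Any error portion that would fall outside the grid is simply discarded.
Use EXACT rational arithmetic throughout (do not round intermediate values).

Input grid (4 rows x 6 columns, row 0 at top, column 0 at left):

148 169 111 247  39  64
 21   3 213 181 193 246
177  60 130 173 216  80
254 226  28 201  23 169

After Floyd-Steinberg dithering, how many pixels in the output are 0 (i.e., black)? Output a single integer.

(0,0): OLD=148 → NEW=255, ERR=-107
(0,1): OLD=1955/16 → NEW=0, ERR=1955/16
(0,2): OLD=42101/256 → NEW=255, ERR=-23179/256
(0,3): OLD=849459/4096 → NEW=255, ERR=-195021/4096
(0,4): OLD=1190757/65536 → NEW=0, ERR=1190757/65536
(0,5): OLD=75444163/1048576 → NEW=0, ERR=75444163/1048576
(1,0): OLD=2681/256 → NEW=0, ERR=2681/256
(1,1): OLD=45263/2048 → NEW=0, ERR=45263/2048
(1,2): OLD=12653947/65536 → NEW=255, ERR=-4057733/65536
(1,3): OLD=35856223/262144 → NEW=255, ERR=-30990497/262144
(1,4): OLD=2641936445/16777216 → NEW=255, ERR=-1636253635/16777216
(1,5): OLD=60921713563/268435456 → NEW=255, ERR=-7529327717/268435456
(2,0): OLD=6042965/32768 → NEW=255, ERR=-2312875/32768
(2,1): OLD=26289527/1048576 → NEW=0, ERR=26289527/1048576
(2,2): OLD=1691734821/16777216 → NEW=0, ERR=1691734821/16777216
(2,3): OLD=21208489021/134217728 → NEW=255, ERR=-13017031619/134217728
(2,4): OLD=560251950391/4294967296 → NEW=255, ERR=-534964710089/4294967296
(2,5): OLD=731578020337/68719476736 → NEW=0, ERR=731578020337/68719476736
(3,0): OLD=3970221445/16777216 → NEW=255, ERR=-307968635/16777216
(3,1): OLD=32252403617/134217728 → NEW=255, ERR=-1973117023/134217728
(3,2): OLD=39150540211/1073741824 → NEW=0, ERR=39150540211/1073741824
(3,3): OLD=11654294874713/68719476736 → NEW=255, ERR=-5869171692967/68719476736
(3,4): OLD=-31531298673479/549755813888 → NEW=0, ERR=-31531298673479/549755813888
(3,5): OLD=1226608267960887/8796093022208 → NEW=255, ERR=-1016395452702153/8796093022208
Output grid:
  Row 0: #.##..  (3 black, running=3)
  Row 1: ..####  (2 black, running=5)
  Row 2: #..##.  (3 black, running=8)
  Row 3: ##.#.#  (2 black, running=10)

Answer: 10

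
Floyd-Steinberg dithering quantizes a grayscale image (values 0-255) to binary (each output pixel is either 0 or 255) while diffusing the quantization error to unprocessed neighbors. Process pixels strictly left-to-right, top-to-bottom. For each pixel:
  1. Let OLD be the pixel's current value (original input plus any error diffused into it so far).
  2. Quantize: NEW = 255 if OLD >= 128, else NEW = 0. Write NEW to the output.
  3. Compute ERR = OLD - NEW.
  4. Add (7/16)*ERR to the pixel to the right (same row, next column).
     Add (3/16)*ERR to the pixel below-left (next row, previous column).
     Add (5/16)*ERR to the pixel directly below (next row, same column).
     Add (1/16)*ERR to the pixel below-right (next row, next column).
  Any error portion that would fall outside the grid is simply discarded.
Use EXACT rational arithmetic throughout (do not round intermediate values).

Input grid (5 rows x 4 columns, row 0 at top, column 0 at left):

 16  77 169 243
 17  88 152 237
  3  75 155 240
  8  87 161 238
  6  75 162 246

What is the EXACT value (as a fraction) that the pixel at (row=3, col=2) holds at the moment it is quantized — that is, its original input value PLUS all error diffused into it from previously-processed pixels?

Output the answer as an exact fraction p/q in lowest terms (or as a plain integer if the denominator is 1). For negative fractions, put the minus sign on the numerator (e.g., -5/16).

(0,0): OLD=16 → NEW=0, ERR=16
(0,1): OLD=84 → NEW=0, ERR=84
(0,2): OLD=823/4 → NEW=255, ERR=-197/4
(0,3): OLD=14173/64 → NEW=255, ERR=-2147/64
(1,0): OLD=151/4 → NEW=0, ERR=151/4
(1,1): OLD=3921/32 → NEW=0, ERR=3921/32
(1,2): OLD=193717/1024 → NEW=255, ERR=-67403/1024
(1,3): OLD=3188995/16384 → NEW=255, ERR=-988925/16384
(2,0): OLD=19339/512 → NEW=0, ERR=19339/512
(2,1): OLD=1963353/16384 → NEW=0, ERR=1963353/16384
(2,2): OLD=6003041/32768 → NEW=255, ERR=-2352799/32768
(2,3): OLD=97313381/524288 → NEW=255, ERR=-36380059/524288
(3,0): OLD=11081451/262144 → NEW=0, ERR=11081451/262144
(3,1): OLD=552977237/4194304 → NEW=255, ERR=-516570283/4194304
(3,2): OLD=5312240715/67108864 → NEW=0, ERR=5312240715/67108864
Target (3,2): original=161, with diffused error = 5312240715/67108864

Answer: 5312240715/67108864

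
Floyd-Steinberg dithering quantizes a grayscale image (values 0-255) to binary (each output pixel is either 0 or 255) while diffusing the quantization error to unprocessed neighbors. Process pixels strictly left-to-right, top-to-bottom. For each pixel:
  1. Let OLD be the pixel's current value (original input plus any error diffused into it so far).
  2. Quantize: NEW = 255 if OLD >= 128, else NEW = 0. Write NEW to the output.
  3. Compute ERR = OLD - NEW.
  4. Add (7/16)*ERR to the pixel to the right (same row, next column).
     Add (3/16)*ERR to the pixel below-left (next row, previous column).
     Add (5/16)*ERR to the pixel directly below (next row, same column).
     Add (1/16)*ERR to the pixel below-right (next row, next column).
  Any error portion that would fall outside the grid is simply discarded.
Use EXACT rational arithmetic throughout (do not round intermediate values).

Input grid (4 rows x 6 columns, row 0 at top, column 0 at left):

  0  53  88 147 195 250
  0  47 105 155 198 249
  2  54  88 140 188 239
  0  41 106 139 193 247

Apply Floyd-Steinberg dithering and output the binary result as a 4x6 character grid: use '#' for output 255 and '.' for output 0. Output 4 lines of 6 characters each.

Answer: ...###
..#.##
...###
..#.##

Derivation:
(0,0): OLD=0 → NEW=0, ERR=0
(0,1): OLD=53 → NEW=0, ERR=53
(0,2): OLD=1779/16 → NEW=0, ERR=1779/16
(0,3): OLD=50085/256 → NEW=255, ERR=-15195/256
(0,4): OLD=692355/4096 → NEW=255, ERR=-352125/4096
(0,5): OLD=13919125/65536 → NEW=255, ERR=-2792555/65536
(1,0): OLD=159/16 → NEW=0, ERR=159/16
(1,1): OLD=11361/128 → NEW=0, ERR=11361/128
(1,2): OLD=699437/4096 → NEW=255, ERR=-345043/4096
(1,3): OLD=1481557/16384 → NEW=0, ERR=1481557/16384
(1,4): OLD=208664059/1048576 → NEW=255, ERR=-58722821/1048576
(1,5): OLD=3452918637/16777216 → NEW=255, ERR=-825271443/16777216
(2,0): OLD=44539/2048 → NEW=0, ERR=44539/2048
(2,1): OLD=4985825/65536 → NEW=0, ERR=4985825/65536
(2,2): OLD=123167539/1048576 → NEW=0, ERR=123167539/1048576
(2,3): OLD=1710290891/8388608 → NEW=255, ERR=-428804149/8388608
(2,4): OLD=38806082001/268435456 → NEW=255, ERR=-29644959279/268435456
(2,5): OLD=737927711175/4294967296 → NEW=255, ERR=-357288949305/4294967296
(3,0): OLD=22083715/1048576 → NEW=0, ERR=22083715/1048576
(3,1): OLD=816812223/8388608 → NEW=0, ERR=816812223/8388608
(3,2): OLD=12111619721/67108864 → NEW=255, ERR=-5001140599/67108864
(3,3): OLD=330955865679/4294967296 → NEW=0, ERR=330955865679/4294967296
(3,4): OLD=5958269377639/34359738368 → NEW=255, ERR=-2803463906201/34359738368
(3,5): OLD=98079325927017/549755813888 → NEW=255, ERR=-42108406614423/549755813888
Row 0: ...###
Row 1: ..#.##
Row 2: ...###
Row 3: ..#.##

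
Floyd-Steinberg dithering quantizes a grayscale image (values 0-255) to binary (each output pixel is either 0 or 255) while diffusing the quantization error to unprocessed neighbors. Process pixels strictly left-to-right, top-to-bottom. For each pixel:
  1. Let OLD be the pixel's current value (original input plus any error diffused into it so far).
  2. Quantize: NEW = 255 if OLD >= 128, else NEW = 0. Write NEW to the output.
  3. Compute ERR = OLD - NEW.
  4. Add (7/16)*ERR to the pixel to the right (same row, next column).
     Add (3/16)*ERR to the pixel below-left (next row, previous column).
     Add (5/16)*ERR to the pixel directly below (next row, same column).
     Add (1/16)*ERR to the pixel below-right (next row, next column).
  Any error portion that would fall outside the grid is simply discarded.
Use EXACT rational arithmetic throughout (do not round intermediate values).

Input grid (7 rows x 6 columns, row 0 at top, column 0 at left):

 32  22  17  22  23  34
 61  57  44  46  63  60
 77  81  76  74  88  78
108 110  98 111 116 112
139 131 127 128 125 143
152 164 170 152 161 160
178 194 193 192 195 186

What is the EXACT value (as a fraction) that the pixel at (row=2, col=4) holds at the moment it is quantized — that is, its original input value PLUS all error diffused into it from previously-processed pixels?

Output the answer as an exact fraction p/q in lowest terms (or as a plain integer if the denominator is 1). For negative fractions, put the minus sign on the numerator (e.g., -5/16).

Answer: 1021754377/67108864

Derivation:
(0,0): OLD=32 → NEW=0, ERR=32
(0,1): OLD=36 → NEW=0, ERR=36
(0,2): OLD=131/4 → NEW=0, ERR=131/4
(0,3): OLD=2325/64 → NEW=0, ERR=2325/64
(0,4): OLD=39827/1024 → NEW=0, ERR=39827/1024
(0,5): OLD=835845/16384 → NEW=0, ERR=835845/16384
(1,0): OLD=311/4 → NEW=0, ERR=311/4
(1,1): OLD=3533/32 → NEW=0, ERR=3533/32
(1,2): OLD=114277/1024 → NEW=0, ERR=114277/1024
(1,3): OLD=473155/4096 → NEW=0, ERR=473155/4096
(1,4): OLD=36052307/262144 → NEW=255, ERR=-30794413/262144
(1,5): OLD=113160661/4194304 → NEW=0, ERR=113160661/4194304
(2,0): OLD=62463/512 → NEW=0, ERR=62463/512
(2,1): OLD=3189313/16384 → NEW=255, ERR=-988607/16384
(2,2): OLD=29631611/262144 → NEW=0, ERR=29631611/262144
(2,3): OLD=303040523/2097152 → NEW=255, ERR=-231733237/2097152
(2,4): OLD=1021754377/67108864 → NEW=0, ERR=1021754377/67108864
Target (2,4): original=88, with diffused error = 1021754377/67108864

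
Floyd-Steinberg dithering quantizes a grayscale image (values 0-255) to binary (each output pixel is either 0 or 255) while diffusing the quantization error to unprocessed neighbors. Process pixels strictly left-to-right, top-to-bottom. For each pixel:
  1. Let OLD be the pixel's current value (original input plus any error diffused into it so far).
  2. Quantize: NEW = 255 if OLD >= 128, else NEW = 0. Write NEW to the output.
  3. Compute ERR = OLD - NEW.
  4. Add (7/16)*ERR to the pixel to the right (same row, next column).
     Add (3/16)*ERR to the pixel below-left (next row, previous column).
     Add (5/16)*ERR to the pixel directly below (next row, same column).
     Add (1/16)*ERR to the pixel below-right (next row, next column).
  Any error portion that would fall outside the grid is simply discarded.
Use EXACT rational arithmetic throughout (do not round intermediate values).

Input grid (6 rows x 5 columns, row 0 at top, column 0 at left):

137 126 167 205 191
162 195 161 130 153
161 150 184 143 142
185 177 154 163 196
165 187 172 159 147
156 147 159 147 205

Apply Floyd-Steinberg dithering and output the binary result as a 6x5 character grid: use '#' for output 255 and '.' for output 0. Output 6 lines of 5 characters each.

Answer: #.###
##..#
.###.
#.#.#
####.
.#.##

Derivation:
(0,0): OLD=137 → NEW=255, ERR=-118
(0,1): OLD=595/8 → NEW=0, ERR=595/8
(0,2): OLD=25541/128 → NEW=255, ERR=-7099/128
(0,3): OLD=370147/2048 → NEW=255, ERR=-152093/2048
(0,4): OLD=5194037/32768 → NEW=255, ERR=-3161803/32768
(1,0): OLD=17801/128 → NEW=255, ERR=-14839/128
(1,1): OLD=153343/1024 → NEW=255, ERR=-107777/1024
(1,2): OLD=2894891/32768 → NEW=0, ERR=2894891/32768
(1,3): OLD=16237871/131072 → NEW=0, ERR=16237871/131072
(1,4): OLD=361559341/2097152 → NEW=255, ERR=-173214419/2097152
(2,0): OLD=1720933/16384 → NEW=0, ERR=1720933/16384
(2,1): OLD=90377831/524288 → NEW=255, ERR=-43315609/524288
(2,2): OLD=1611558517/8388608 → NEW=255, ERR=-527536523/8388608
(2,3): OLD=19359017231/134217728 → NEW=255, ERR=-14866503409/134217728
(2,4): OLD=162076119977/2147483648 → NEW=0, ERR=162076119977/2147483648
(3,0): OLD=1697294933/8388608 → NEW=255, ERR=-441800107/8388608
(3,1): OLD=8248598257/67108864 → NEW=0, ERR=8248598257/67108864
(3,2): OLD=348301629419/2147483648 → NEW=255, ERR=-199306700821/2147483648
(3,3): OLD=420918648195/4294967296 → NEW=0, ERR=420918648195/4294967296
(3,4): OLD=17560481068303/68719476736 → NEW=255, ERR=37014500623/68719476736
(4,0): OLD=184241191451/1073741824 → NEW=255, ERR=-89562973669/1073741824
(4,1): OLD=5780144234715/34359738368 → NEW=255, ERR=-2981589049125/34359738368
(4,2): OLD=72067670443445/549755813888 → NEW=255, ERR=-68120062097995/549755813888
(4,3): OLD=1140992123294683/8796093022208 → NEW=255, ERR=-1102011597368357/8796093022208
(4,4): OLD=13860060278556797/140737488355328 → NEW=0, ERR=13860060278556797/140737488355328
(5,0): OLD=62487064032113/549755813888 → NEW=0, ERR=62487064032113/549755813888
(5,1): OLD=620845784873427/4398046511104 → NEW=255, ERR=-500656075458093/4398046511104
(5,2): OLD=5849149035563179/140737488355328 → NEW=0, ERR=5849149035563179/140737488355328
(5,3): OLD=76984783252447205/562949953421312 → NEW=255, ERR=-66567454869987355/562949953421312
(5,4): OLD=1587176126471552967/9007199254740992 → NEW=255, ERR=-709659683487399993/9007199254740992
Row 0: #.###
Row 1: ##..#
Row 2: .###.
Row 3: #.#.#
Row 4: ####.
Row 5: .#.##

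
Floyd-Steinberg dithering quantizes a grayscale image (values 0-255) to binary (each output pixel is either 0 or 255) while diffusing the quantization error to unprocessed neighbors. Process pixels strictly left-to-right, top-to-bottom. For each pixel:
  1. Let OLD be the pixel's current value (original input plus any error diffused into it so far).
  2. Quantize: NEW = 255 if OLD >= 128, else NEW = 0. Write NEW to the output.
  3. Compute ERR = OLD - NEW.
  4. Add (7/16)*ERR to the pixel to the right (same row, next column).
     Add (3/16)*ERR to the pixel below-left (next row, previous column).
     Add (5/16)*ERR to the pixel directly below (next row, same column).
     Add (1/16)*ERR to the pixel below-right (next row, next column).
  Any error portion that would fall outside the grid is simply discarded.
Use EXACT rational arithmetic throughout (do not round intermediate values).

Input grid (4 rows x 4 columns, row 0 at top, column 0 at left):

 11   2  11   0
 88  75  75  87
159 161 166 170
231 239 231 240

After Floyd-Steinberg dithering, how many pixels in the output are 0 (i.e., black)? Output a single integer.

(0,0): OLD=11 → NEW=0, ERR=11
(0,1): OLD=109/16 → NEW=0, ERR=109/16
(0,2): OLD=3579/256 → NEW=0, ERR=3579/256
(0,3): OLD=25053/4096 → NEW=0, ERR=25053/4096
(1,0): OLD=23735/256 → NEW=0, ERR=23735/256
(1,1): OLD=247809/2048 → NEW=0, ERR=247809/2048
(1,2): OLD=8773909/65536 → NEW=255, ERR=-7937771/65536
(1,3): OLD=38582179/1048576 → NEW=0, ERR=38582179/1048576
(2,0): OLD=6902939/32768 → NEW=255, ERR=-1452901/32768
(2,1): OLD=170392409/1048576 → NEW=255, ERR=-96994471/1048576
(2,2): OLD=214207453/2097152 → NEW=0, ERR=214207453/2097152
(2,3): OLD=7335518729/33554432 → NEW=255, ERR=-1220861431/33554432
(3,0): OLD=3352089323/16777216 → NEW=255, ERR=-926100757/16777216
(3,1): OLD=54310904565/268435456 → NEW=255, ERR=-14140136715/268435456
(3,2): OLD=976117999371/4294967296 → NEW=255, ERR=-119098661109/4294967296
(3,3): OLD=15316329336781/68719476736 → NEW=255, ERR=-2207137230899/68719476736
Output grid:
  Row 0: ....  (4 black, running=4)
  Row 1: ..#.  (3 black, running=7)
  Row 2: ##.#  (1 black, running=8)
  Row 3: ####  (0 black, running=8)

Answer: 8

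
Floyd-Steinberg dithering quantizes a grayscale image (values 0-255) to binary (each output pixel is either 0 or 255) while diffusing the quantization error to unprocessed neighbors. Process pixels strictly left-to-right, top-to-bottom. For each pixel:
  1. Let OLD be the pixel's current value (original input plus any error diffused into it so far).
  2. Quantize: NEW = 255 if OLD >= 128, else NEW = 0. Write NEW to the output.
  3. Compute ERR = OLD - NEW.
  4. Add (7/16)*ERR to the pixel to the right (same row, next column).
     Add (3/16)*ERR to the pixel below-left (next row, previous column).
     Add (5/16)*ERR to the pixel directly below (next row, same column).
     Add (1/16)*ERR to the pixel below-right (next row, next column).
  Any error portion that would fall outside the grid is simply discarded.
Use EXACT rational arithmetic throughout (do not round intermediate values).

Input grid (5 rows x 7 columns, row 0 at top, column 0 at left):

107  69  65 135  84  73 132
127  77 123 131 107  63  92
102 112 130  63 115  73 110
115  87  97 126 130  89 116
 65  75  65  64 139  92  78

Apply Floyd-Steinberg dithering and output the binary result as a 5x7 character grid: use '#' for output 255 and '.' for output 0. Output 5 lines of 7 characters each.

(0,0): OLD=107 → NEW=0, ERR=107
(0,1): OLD=1853/16 → NEW=0, ERR=1853/16
(0,2): OLD=29611/256 → NEW=0, ERR=29611/256
(0,3): OLD=760237/4096 → NEW=255, ERR=-284243/4096
(0,4): OLD=3515323/65536 → NEW=0, ERR=3515323/65536
(0,5): OLD=101153309/1048576 → NEW=0, ERR=101153309/1048576
(0,6): OLD=2922665675/16777216 → NEW=255, ERR=-1355524405/16777216
(1,0): OLD=46631/256 → NEW=255, ERR=-18649/256
(1,1): OLD=224657/2048 → NEW=0, ERR=224657/2048
(1,2): OLD=13196645/65536 → NEW=255, ERR=-3515035/65536
(1,3): OLD=27036289/262144 → NEW=0, ERR=27036289/262144
(1,4): OLD=3064097763/16777216 → NEW=255, ERR=-1214092317/16777216
(1,5): OLD=6669200851/134217728 → NEW=0, ERR=6669200851/134217728
(1,6): OLD=202979548925/2147483648 → NEW=0, ERR=202979548925/2147483648
(2,0): OLD=3270347/32768 → NEW=0, ERR=3270347/32768
(2,1): OLD=183851241/1048576 → NEW=255, ERR=-83535639/1048576
(2,2): OLD=1754545659/16777216 → NEW=0, ERR=1754545659/16777216
(2,3): OLD=16651369955/134217728 → NEW=0, ERR=16651369955/134217728
(2,4): OLD=174403349523/1073741824 → NEW=255, ERR=-99400815597/1073741824
(2,5): OLD=2103720380785/34359738368 → NEW=0, ERR=2103720380785/34359738368
(2,6): OLD=93144861525031/549755813888 → NEW=255, ERR=-47042871016409/549755813888
(3,0): OLD=2202028443/16777216 → NEW=255, ERR=-2076161637/16777216
(3,1): OLD=4537978367/134217728 → NEW=0, ERR=4537978367/134217728
(3,2): OLD=174757568429/1073741824 → NEW=255, ERR=-99046596691/1073741824
(3,3): OLD=487870153483/4294967296 → NEW=0, ERR=487870153483/4294967296
(3,4): OLD=93458765755803/549755813888 → NEW=255, ERR=-46728966785637/549755813888
(3,5): OLD=216012655652481/4398046511104 → NEW=0, ERR=216012655652481/4398046511104
(3,6): OLD=8062424282260511/70368744177664 → NEW=0, ERR=8062424282260511/70368744177664
(4,0): OLD=70153906741/2147483648 → NEW=0, ERR=70153906741/2147483648
(4,1): OLD=2571067724465/34359738368 → NEW=0, ERR=2571067724465/34359738368
(4,2): OLD=50754752648959/549755813888 → NEW=0, ERR=50754752648959/549755813888
(4,3): OLD=519785681165221/4398046511104 → NEW=0, ERR=519785681165221/4398046511104
(4,4): OLD=6349106770775199/35184372088832 → NEW=255, ERR=-2622908111876961/35184372088832
(4,5): OLD=102349055413662431/1125899906842624 → NEW=0, ERR=102349055413662431/1125899906842624
(4,6): OLD=2821859654063107785/18014398509481984 → NEW=255, ERR=-1771811965854798135/18014398509481984
Row 0: ...#..#
Row 1: #.#.#..
Row 2: .#..#.#
Row 3: #.#.#..
Row 4: ....#.#

Answer: ...#..#
#.#.#..
.#..#.#
#.#.#..
....#.#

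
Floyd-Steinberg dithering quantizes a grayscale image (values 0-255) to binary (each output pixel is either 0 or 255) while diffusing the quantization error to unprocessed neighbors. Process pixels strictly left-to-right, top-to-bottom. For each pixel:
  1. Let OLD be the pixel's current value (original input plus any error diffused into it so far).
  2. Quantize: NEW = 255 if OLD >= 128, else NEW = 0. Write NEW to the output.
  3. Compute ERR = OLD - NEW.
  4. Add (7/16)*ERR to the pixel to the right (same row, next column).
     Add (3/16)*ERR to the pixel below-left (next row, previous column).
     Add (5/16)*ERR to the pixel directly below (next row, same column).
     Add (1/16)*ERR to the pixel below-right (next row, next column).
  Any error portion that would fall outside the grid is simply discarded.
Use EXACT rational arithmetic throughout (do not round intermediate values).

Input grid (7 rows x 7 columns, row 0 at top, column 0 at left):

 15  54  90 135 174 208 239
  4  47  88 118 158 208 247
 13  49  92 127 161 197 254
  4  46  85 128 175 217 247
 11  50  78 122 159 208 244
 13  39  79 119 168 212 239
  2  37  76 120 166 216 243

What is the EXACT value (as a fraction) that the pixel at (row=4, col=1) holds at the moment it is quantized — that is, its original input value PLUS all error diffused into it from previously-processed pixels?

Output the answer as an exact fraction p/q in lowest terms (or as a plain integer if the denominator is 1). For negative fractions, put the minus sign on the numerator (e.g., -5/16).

Answer: 2939773878893/34359738368

Derivation:
(0,0): OLD=15 → NEW=0, ERR=15
(0,1): OLD=969/16 → NEW=0, ERR=969/16
(0,2): OLD=29823/256 → NEW=0, ERR=29823/256
(0,3): OLD=761721/4096 → NEW=255, ERR=-282759/4096
(0,4): OLD=9423951/65536 → NEW=255, ERR=-7287729/65536
(0,5): OLD=167089705/1048576 → NEW=255, ERR=-100297175/1048576
(0,6): OLD=3307674399/16777216 → NEW=255, ERR=-970515681/16777216
(1,0): OLD=5131/256 → NEW=0, ERR=5131/256
(1,1): OLD=199629/2048 → NEW=0, ERR=199629/2048
(1,2): OLD=10347601/65536 → NEW=255, ERR=-6364079/65536
(1,3): OLD=10583549/262144 → NEW=0, ERR=10583549/262144
(1,4): OLD=1990843351/16777216 → NEW=0, ERR=1990843351/16777216
(1,5): OLD=28484749319/134217728 → NEW=255, ERR=-5740771321/134217728
(1,6): OLD=438584396169/2147483648 → NEW=255, ERR=-109023934071/2147483648
(2,0): OLD=1230111/32768 → NEW=0, ERR=1230111/32768
(2,1): OLD=82763717/1048576 → NEW=0, ERR=82763717/1048576
(2,2): OLD=1842936207/16777216 → NEW=0, ERR=1842936207/16777216
(2,3): OLD=27360958935/134217728 → NEW=255, ERR=-6864561705/134217728
(2,4): OLD=182761566279/1073741824 → NEW=255, ERR=-91042598841/1073741824
(2,5): OLD=4962766515757/34359738368 → NEW=255, ERR=-3798966768083/34359738368
(2,6): OLD=102853657167115/549755813888 → NEW=255, ERR=-37334075374325/549755813888
(3,0): OLD=512217775/16777216 → NEW=0, ERR=512217775/16777216
(3,1): OLD=14356639107/134217728 → NEW=0, ERR=14356639107/134217728
(3,2): OLD=173375051385/1073741824 → NEW=255, ERR=-100429113735/1073741824
(3,3): OLD=266564277983/4294967296 → NEW=0, ERR=266564277983/4294967296
(3,4): OLD=83413823082159/549755813888 → NEW=255, ERR=-56773909459281/549755813888
(3,5): OLD=524400720713981/4398046511104 → NEW=0, ERR=524400720713981/4398046511104
(3,6): OLD=19072254095593251/70368744177664 → NEW=255, ERR=1128224330288931/70368744177664
(4,0): OLD=87180948449/2147483648 → NEW=0, ERR=87180948449/2147483648
(4,1): OLD=2939773878893/34359738368 → NEW=0, ERR=2939773878893/34359738368
Target (4,1): original=50, with diffused error = 2939773878893/34359738368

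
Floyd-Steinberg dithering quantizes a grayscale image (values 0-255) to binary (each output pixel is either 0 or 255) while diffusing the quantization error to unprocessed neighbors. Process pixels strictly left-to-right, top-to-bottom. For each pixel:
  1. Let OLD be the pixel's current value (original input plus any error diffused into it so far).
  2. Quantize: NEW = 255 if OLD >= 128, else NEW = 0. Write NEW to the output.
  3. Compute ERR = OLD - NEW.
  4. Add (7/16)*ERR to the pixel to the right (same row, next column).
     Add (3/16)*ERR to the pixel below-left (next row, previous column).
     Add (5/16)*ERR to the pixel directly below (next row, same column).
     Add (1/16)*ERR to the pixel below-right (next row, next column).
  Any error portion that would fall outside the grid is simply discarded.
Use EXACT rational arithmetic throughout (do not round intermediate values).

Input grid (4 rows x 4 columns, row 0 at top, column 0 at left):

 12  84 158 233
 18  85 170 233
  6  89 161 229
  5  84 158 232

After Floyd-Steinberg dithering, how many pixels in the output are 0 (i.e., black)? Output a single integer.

(0,0): OLD=12 → NEW=0, ERR=12
(0,1): OLD=357/4 → NEW=0, ERR=357/4
(0,2): OLD=12611/64 → NEW=255, ERR=-3709/64
(0,3): OLD=212629/1024 → NEW=255, ERR=-48491/1024
(1,0): OLD=2463/64 → NEW=0, ERR=2463/64
(1,1): OLD=61241/512 → NEW=0, ERR=61241/512
(1,2): OLD=3291853/16384 → NEW=255, ERR=-886067/16384
(1,3): OLD=50048299/262144 → NEW=255, ERR=-16798421/262144
(2,0): OLD=331395/8192 → NEW=0, ERR=331395/8192
(2,1): OLD=35741233/262144 → NEW=255, ERR=-31105487/262144
(2,2): OLD=45952413/524288 → NEW=0, ERR=45952413/524288
(2,3): OLD=2046319769/8388608 → NEW=255, ERR=-92775271/8388608
(3,0): OLD=-19321741/4194304 → NEW=0, ERR=-19321741/4194304
(3,1): OLD=4285985581/67108864 → NEW=0, ERR=4285985581/67108864
(3,2): OLD=218873040403/1073741824 → NEW=255, ERR=-54931124717/1073741824
(3,3): OLD=3635946146053/17179869184 → NEW=255, ERR=-744920495867/17179869184
Output grid:
  Row 0: ..##  (2 black, running=2)
  Row 1: ..##  (2 black, running=4)
  Row 2: .#.#  (2 black, running=6)
  Row 3: ..##  (2 black, running=8)

Answer: 8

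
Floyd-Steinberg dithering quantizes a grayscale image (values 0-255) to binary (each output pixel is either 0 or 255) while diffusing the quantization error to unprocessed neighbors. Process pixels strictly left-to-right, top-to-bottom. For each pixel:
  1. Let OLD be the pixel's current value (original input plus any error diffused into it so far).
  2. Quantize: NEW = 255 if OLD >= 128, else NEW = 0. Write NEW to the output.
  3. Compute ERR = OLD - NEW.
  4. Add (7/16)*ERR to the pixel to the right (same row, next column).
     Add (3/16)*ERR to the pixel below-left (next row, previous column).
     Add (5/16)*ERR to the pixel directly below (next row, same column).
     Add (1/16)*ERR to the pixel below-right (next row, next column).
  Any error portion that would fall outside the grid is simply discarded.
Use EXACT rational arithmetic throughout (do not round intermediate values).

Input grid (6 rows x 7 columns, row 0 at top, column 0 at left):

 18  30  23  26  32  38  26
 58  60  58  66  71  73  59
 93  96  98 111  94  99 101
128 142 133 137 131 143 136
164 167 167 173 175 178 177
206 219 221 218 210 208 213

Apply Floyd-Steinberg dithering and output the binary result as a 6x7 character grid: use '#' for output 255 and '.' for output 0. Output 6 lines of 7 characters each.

(0,0): OLD=18 → NEW=0, ERR=18
(0,1): OLD=303/8 → NEW=0, ERR=303/8
(0,2): OLD=5065/128 → NEW=0, ERR=5065/128
(0,3): OLD=88703/2048 → NEW=0, ERR=88703/2048
(0,4): OLD=1669497/32768 → NEW=0, ERR=1669497/32768
(0,5): OLD=31609423/524288 → NEW=0, ERR=31609423/524288
(0,6): OLD=439369769/8388608 → NEW=0, ERR=439369769/8388608
(1,0): OLD=9053/128 → NEW=0, ERR=9053/128
(1,1): OLD=113995/1024 → NEW=0, ERR=113995/1024
(1,2): OLD=4245351/32768 → NEW=255, ERR=-4110489/32768
(1,3): OLD=4807739/131072 → NEW=0, ERR=4807739/131072
(1,4): OLD=981303857/8388608 → NEW=0, ERR=981303857/8388608
(1,5): OLD=10470637761/67108864 → NEW=255, ERR=-6642122559/67108864
(1,6): OLD=38476706607/1073741824 → NEW=0, ERR=38476706607/1073741824
(2,0): OLD=2227817/16384 → NEW=255, ERR=-1950103/16384
(2,1): OLD=31255507/524288 → NEW=0, ERR=31255507/524288
(2,2): OLD=828091321/8388608 → NEW=0, ERR=828091321/8388608
(2,3): OLD=12062454961/67108864 → NEW=255, ERR=-5050305359/67108864
(2,4): OLD=43683471457/536870912 → NEW=0, ERR=43683471457/536870912
(2,5): OLD=2022042858411/17179869184 → NEW=0, ERR=2022042858411/17179869184
(2,6): OLD=43294721763677/274877906944 → NEW=255, ERR=-26799144507043/274877906944
(3,0): OLD=855491865/8388608 → NEW=0, ERR=855491865/8388608
(3,1): OLD=14516811109/67108864 → NEW=255, ERR=-2595949211/67108864
(3,2): OLD=73304729887/536870912 → NEW=255, ERR=-63597352673/536870912
(3,3): OLD=178418903737/2147483648 → NEW=0, ERR=178418903737/2147483648
(3,4): OLD=57763070255385/274877906944 → NEW=255, ERR=-12330796015335/274877906944
(3,5): OLD=323168505759131/2199023255552 → NEW=255, ERR=-237582424406629/2199023255552
(3,6): OLD=2308853338829637/35184372088832 → NEW=0, ERR=2308853338829637/35184372088832
(4,0): OLD=202525486103/1073741824 → NEW=255, ERR=-71278679017/1073741824
(4,1): OLD=1890330306411/17179869184 → NEW=0, ERR=1890330306411/17179869184
(4,2): OLD=52578836868517/274877906944 → NEW=255, ERR=-17515029402203/274877906944
(4,3): OLD=341445353191335/2199023255552 → NEW=255, ERR=-219305576974425/2199023255552
(4,4): OLD=1799423960159013/17592186044416 → NEW=0, ERR=1799423960159013/17592186044416
(4,5): OLD=111738651325215429/562949953421312 → NEW=255, ERR=-31813586797219131/562949953421312
(4,6): OLD=1495466326966895603/9007199254740992 → NEW=255, ERR=-801369482992057357/9007199254740992
(5,0): OLD=56593545428337/274877906944 → NEW=255, ERR=-13500320842383/274877906944
(5,1): OLD=474551967256507/2199023255552 → NEW=255, ERR=-86198962909253/2199023255552
(5,2): OLD=3027898931738157/17592186044416 → NEW=255, ERR=-1458108509587923/17592186044416
(5,3): OLD=23329936137783297/140737488355328 → NEW=255, ERR=-12558123392825343/140737488355328
(5,4): OLD=1676209234024830603/9007199254740992 → NEW=255, ERR=-620626575934122357/9007199254740992
(5,5): OLD=10801841381543438491/72057594037927936 → NEW=255, ERR=-7572845098128185189/72057594037927936
(5,6): OLD=156435446364634766517/1152921504606846976 → NEW=255, ERR=-137559537310111212363/1152921504606846976
Row 0: .......
Row 1: ..#..#.
Row 2: #..#..#
Row 3: .##.##.
Row 4: #.##.##
Row 5: #######

Answer: .......
..#..#.
#..#..#
.##.##.
#.##.##
#######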